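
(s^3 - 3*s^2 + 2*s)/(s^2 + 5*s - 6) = s*(s - 2)/(s + 6)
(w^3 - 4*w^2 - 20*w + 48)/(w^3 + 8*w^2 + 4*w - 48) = (w - 6)/(w + 6)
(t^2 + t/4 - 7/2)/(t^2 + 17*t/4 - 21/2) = (t + 2)/(t + 6)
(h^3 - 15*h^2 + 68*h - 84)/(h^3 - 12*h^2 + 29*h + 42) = (h - 2)/(h + 1)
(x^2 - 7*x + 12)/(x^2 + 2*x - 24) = (x - 3)/(x + 6)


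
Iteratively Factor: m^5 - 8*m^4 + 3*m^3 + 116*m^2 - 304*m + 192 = (m + 4)*(m^4 - 12*m^3 + 51*m^2 - 88*m + 48) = (m - 4)*(m + 4)*(m^3 - 8*m^2 + 19*m - 12) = (m - 4)*(m - 3)*(m + 4)*(m^2 - 5*m + 4) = (m - 4)^2*(m - 3)*(m + 4)*(m - 1)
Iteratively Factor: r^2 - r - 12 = (r - 4)*(r + 3)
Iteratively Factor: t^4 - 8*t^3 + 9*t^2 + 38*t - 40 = (t + 2)*(t^3 - 10*t^2 + 29*t - 20) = (t - 5)*(t + 2)*(t^2 - 5*t + 4) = (t - 5)*(t - 4)*(t + 2)*(t - 1)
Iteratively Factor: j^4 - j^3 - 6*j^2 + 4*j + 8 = (j + 1)*(j^3 - 2*j^2 - 4*j + 8) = (j - 2)*(j + 1)*(j^2 - 4) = (j - 2)^2*(j + 1)*(j + 2)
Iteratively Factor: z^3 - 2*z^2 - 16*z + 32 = (z - 2)*(z^2 - 16) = (z - 2)*(z + 4)*(z - 4)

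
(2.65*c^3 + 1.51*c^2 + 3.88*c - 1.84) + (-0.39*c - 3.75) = 2.65*c^3 + 1.51*c^2 + 3.49*c - 5.59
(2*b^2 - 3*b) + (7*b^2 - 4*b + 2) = 9*b^2 - 7*b + 2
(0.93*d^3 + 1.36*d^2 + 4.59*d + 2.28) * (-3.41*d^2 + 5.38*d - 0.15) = -3.1713*d^5 + 0.365799999999999*d^4 - 8.4746*d^3 + 16.7154*d^2 + 11.5779*d - 0.342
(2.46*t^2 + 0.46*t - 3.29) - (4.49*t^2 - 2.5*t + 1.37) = -2.03*t^2 + 2.96*t - 4.66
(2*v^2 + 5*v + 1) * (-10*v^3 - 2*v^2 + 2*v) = -20*v^5 - 54*v^4 - 16*v^3 + 8*v^2 + 2*v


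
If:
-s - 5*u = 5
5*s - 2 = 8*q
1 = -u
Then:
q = -1/4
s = 0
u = -1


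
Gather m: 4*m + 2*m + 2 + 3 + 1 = 6*m + 6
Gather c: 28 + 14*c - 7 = 14*c + 21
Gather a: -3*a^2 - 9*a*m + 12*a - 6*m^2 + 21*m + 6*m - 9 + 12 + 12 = -3*a^2 + a*(12 - 9*m) - 6*m^2 + 27*m + 15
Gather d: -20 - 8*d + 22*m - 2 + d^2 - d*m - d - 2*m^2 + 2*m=d^2 + d*(-m - 9) - 2*m^2 + 24*m - 22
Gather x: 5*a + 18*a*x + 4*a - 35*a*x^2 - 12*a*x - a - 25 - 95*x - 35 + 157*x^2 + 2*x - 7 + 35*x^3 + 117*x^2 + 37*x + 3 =8*a + 35*x^3 + x^2*(274 - 35*a) + x*(6*a - 56) - 64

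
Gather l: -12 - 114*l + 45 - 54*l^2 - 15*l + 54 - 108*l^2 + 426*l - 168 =-162*l^2 + 297*l - 81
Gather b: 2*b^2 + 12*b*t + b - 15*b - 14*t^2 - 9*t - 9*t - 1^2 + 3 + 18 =2*b^2 + b*(12*t - 14) - 14*t^2 - 18*t + 20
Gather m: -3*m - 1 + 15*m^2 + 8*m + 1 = 15*m^2 + 5*m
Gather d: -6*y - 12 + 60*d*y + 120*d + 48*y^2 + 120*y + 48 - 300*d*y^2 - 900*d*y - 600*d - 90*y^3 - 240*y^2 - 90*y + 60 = d*(-300*y^2 - 840*y - 480) - 90*y^3 - 192*y^2 + 24*y + 96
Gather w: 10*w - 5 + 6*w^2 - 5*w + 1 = 6*w^2 + 5*w - 4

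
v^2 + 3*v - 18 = (v - 3)*(v + 6)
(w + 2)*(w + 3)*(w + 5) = w^3 + 10*w^2 + 31*w + 30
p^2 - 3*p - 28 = (p - 7)*(p + 4)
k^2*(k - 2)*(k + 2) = k^4 - 4*k^2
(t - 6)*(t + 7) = t^2 + t - 42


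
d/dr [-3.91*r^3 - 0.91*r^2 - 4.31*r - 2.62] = -11.73*r^2 - 1.82*r - 4.31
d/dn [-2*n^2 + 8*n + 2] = 8 - 4*n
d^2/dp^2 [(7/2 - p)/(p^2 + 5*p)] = (3*p*(p + 5)*(2*p + 1) - (2*p - 7)*(2*p + 5)^2)/(p^3*(p + 5)^3)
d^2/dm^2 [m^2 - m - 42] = 2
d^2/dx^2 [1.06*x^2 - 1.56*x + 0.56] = 2.12000000000000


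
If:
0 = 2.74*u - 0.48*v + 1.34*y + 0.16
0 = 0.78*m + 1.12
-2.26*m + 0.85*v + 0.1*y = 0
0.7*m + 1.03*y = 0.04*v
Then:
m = -1.44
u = -1.15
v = -3.91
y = 0.82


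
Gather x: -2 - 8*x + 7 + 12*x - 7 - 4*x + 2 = 0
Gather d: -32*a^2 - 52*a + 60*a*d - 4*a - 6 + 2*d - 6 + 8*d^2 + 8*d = -32*a^2 - 56*a + 8*d^2 + d*(60*a + 10) - 12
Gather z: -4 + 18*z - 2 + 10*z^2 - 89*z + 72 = 10*z^2 - 71*z + 66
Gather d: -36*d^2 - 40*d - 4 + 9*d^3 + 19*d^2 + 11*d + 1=9*d^3 - 17*d^2 - 29*d - 3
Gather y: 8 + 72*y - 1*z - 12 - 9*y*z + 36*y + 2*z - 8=y*(108 - 9*z) + z - 12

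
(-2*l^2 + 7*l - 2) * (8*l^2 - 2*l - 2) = -16*l^4 + 60*l^3 - 26*l^2 - 10*l + 4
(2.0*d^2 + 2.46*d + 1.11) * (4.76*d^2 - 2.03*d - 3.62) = 9.52*d^4 + 7.6496*d^3 - 6.9502*d^2 - 11.1585*d - 4.0182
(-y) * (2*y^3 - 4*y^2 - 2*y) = -2*y^4 + 4*y^3 + 2*y^2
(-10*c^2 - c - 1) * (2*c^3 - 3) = -20*c^5 - 2*c^4 - 2*c^3 + 30*c^2 + 3*c + 3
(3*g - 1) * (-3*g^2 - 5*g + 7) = -9*g^3 - 12*g^2 + 26*g - 7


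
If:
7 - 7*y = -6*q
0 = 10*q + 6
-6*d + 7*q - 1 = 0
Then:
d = -13/15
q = -3/5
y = 17/35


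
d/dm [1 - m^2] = -2*m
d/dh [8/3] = 0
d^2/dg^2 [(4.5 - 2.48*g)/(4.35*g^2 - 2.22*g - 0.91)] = ((2.48*g - 4.5)*(8.7*g - 2.22)*(17.4*g - 4.44) + (64.728*g - 50.1612)*(-4.35*g^2 + 2.22*g + 0.91))/(-4.35*g^2 + 2.22*g + 0.91)^3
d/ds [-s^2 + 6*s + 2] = 6 - 2*s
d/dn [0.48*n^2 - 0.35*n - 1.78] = 0.96*n - 0.35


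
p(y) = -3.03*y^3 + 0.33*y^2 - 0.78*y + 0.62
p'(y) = -9.09*y^2 + 0.66*y - 0.78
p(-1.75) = 19.23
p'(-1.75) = -29.77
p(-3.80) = 174.61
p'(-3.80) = -134.55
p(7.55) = -1290.48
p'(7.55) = -513.95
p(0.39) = 0.19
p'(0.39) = -1.91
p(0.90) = -2.02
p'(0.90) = -7.55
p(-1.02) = 4.97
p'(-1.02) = -10.91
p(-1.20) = 7.27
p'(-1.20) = -14.66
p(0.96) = -2.51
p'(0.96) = -8.52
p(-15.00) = 10312.82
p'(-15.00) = -2055.93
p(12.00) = -5197.06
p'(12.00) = -1301.82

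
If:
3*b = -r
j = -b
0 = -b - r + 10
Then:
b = -5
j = 5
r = 15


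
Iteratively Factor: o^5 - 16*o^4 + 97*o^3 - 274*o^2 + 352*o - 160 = (o - 5)*(o^4 - 11*o^3 + 42*o^2 - 64*o + 32) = (o - 5)*(o - 2)*(o^3 - 9*o^2 + 24*o - 16) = (o - 5)*(o - 4)*(o - 2)*(o^2 - 5*o + 4) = (o - 5)*(o - 4)^2*(o - 2)*(o - 1)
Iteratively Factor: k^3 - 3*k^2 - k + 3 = (k + 1)*(k^2 - 4*k + 3) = (k - 1)*(k + 1)*(k - 3)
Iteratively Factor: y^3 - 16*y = (y - 4)*(y^2 + 4*y) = (y - 4)*(y + 4)*(y)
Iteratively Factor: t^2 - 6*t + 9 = (t - 3)*(t - 3)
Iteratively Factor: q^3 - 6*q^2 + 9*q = (q)*(q^2 - 6*q + 9) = q*(q - 3)*(q - 3)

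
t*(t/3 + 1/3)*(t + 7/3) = t^3/3 + 10*t^2/9 + 7*t/9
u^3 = u^3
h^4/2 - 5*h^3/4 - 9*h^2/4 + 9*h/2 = h*(h/2 + 1)*(h - 3)*(h - 3/2)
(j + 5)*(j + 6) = j^2 + 11*j + 30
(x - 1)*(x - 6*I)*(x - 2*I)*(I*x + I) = I*x^4 + 8*x^3 - 13*I*x^2 - 8*x + 12*I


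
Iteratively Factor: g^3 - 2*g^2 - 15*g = (g - 5)*(g^2 + 3*g) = g*(g - 5)*(g + 3)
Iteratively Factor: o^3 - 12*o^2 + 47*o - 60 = (o - 4)*(o^2 - 8*o + 15) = (o - 4)*(o - 3)*(o - 5)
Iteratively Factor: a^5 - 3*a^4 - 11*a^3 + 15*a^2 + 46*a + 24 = (a - 3)*(a^4 - 11*a^2 - 18*a - 8) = (a - 3)*(a + 1)*(a^3 - a^2 - 10*a - 8) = (a - 4)*(a - 3)*(a + 1)*(a^2 + 3*a + 2) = (a - 4)*(a - 3)*(a + 1)*(a + 2)*(a + 1)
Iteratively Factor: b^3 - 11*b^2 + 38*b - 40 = (b - 5)*(b^2 - 6*b + 8) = (b - 5)*(b - 2)*(b - 4)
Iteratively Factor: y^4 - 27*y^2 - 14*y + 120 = (y + 3)*(y^3 - 3*y^2 - 18*y + 40) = (y - 5)*(y + 3)*(y^2 + 2*y - 8) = (y - 5)*(y + 3)*(y + 4)*(y - 2)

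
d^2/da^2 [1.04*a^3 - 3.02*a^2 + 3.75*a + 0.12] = 6.24*a - 6.04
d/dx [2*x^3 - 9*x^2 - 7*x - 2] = 6*x^2 - 18*x - 7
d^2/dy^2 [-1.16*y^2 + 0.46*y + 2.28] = -2.32000000000000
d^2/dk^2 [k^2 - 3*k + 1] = 2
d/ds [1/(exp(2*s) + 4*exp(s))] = 2*(-exp(s) - 2)*exp(-s)/(exp(s) + 4)^2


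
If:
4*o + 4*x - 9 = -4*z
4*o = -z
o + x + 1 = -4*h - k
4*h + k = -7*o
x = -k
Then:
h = -25/48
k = -11/2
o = 13/12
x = 11/2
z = -13/3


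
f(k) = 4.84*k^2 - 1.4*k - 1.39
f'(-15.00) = -146.60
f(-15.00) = 1108.61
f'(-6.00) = -59.48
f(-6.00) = 181.25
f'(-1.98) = -20.57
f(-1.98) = 20.36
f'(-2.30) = -23.66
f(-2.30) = 27.43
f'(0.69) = 5.28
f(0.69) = -0.05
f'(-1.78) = -18.63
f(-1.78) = 16.44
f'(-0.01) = -1.50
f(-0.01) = -1.38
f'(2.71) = 24.83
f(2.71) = 30.36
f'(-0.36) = -4.88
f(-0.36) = -0.26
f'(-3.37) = -34.02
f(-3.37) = 58.30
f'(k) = 9.68*k - 1.4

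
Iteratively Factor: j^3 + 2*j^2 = (j)*(j^2 + 2*j) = j*(j + 2)*(j)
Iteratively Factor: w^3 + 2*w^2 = (w)*(w^2 + 2*w) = w*(w + 2)*(w)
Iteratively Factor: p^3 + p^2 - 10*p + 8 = (p + 4)*(p^2 - 3*p + 2) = (p - 1)*(p + 4)*(p - 2)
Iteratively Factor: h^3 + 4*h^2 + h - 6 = (h - 1)*(h^2 + 5*h + 6) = (h - 1)*(h + 2)*(h + 3)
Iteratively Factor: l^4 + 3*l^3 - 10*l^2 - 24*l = (l)*(l^3 + 3*l^2 - 10*l - 24) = l*(l + 4)*(l^2 - l - 6) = l*(l - 3)*(l + 4)*(l + 2)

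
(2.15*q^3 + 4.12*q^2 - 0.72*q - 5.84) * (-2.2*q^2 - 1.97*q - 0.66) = -4.73*q^5 - 13.2995*q^4 - 7.9514*q^3 + 11.5472*q^2 + 11.98*q + 3.8544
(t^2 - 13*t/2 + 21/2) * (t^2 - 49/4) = t^4 - 13*t^3/2 - 7*t^2/4 + 637*t/8 - 1029/8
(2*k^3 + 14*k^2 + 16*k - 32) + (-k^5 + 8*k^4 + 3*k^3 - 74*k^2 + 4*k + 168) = -k^5 + 8*k^4 + 5*k^3 - 60*k^2 + 20*k + 136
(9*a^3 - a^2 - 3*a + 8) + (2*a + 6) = 9*a^3 - a^2 - a + 14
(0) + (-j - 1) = -j - 1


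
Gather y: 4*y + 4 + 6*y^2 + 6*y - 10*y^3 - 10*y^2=-10*y^3 - 4*y^2 + 10*y + 4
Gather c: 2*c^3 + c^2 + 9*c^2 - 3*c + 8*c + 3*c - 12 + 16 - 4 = 2*c^3 + 10*c^2 + 8*c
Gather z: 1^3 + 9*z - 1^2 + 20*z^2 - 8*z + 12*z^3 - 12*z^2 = 12*z^3 + 8*z^2 + z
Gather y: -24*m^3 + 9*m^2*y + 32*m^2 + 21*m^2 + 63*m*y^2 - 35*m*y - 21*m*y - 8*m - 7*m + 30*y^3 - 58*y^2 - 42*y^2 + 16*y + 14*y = -24*m^3 + 53*m^2 - 15*m + 30*y^3 + y^2*(63*m - 100) + y*(9*m^2 - 56*m + 30)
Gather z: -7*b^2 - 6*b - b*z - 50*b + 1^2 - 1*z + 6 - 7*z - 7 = -7*b^2 - 56*b + z*(-b - 8)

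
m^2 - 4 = (m - 2)*(m + 2)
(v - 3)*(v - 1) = v^2 - 4*v + 3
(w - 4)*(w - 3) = w^2 - 7*w + 12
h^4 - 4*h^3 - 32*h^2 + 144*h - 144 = (h - 6)*(h - 2)^2*(h + 6)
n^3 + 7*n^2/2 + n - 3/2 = (n - 1/2)*(n + 1)*(n + 3)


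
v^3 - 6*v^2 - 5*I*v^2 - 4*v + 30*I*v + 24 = (v - 6)*(v - 4*I)*(v - I)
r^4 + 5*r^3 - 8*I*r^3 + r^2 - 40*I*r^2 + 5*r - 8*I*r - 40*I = (r + 5)*(r - 8*I)*(r - I)*(r + I)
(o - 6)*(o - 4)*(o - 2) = o^3 - 12*o^2 + 44*o - 48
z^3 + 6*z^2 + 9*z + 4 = (z + 1)^2*(z + 4)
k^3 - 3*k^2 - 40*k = k*(k - 8)*(k + 5)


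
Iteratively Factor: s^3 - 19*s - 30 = (s - 5)*(s^2 + 5*s + 6) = (s - 5)*(s + 3)*(s + 2)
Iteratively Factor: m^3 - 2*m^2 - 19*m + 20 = (m - 1)*(m^2 - m - 20) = (m - 5)*(m - 1)*(m + 4)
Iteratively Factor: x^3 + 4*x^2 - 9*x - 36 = (x - 3)*(x^2 + 7*x + 12) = (x - 3)*(x + 4)*(x + 3)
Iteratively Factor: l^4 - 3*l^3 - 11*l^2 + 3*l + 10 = (l - 5)*(l^3 + 2*l^2 - l - 2) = (l - 5)*(l - 1)*(l^2 + 3*l + 2) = (l - 5)*(l - 1)*(l + 1)*(l + 2)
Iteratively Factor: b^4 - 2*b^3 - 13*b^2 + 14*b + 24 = (b + 1)*(b^3 - 3*b^2 - 10*b + 24) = (b - 2)*(b + 1)*(b^2 - b - 12) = (b - 2)*(b + 1)*(b + 3)*(b - 4)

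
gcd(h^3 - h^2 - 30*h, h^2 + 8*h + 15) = h + 5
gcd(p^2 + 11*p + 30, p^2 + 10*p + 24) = p + 6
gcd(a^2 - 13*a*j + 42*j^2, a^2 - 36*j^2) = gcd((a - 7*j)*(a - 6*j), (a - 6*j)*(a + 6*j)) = a - 6*j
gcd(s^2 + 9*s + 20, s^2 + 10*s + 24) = s + 4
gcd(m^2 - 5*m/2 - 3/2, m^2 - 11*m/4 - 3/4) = m - 3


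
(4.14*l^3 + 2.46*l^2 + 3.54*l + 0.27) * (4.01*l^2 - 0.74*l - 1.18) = 16.6014*l^5 + 6.801*l^4 + 7.4898*l^3 - 4.4397*l^2 - 4.377*l - 0.3186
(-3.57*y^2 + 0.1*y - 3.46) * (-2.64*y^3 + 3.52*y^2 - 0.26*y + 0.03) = 9.4248*y^5 - 12.8304*y^4 + 10.4146*y^3 - 12.3123*y^2 + 0.9026*y - 0.1038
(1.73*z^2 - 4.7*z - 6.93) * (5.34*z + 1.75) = 9.2382*z^3 - 22.0705*z^2 - 45.2312*z - 12.1275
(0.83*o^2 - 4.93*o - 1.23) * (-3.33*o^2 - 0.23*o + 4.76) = -2.7639*o^4 + 16.226*o^3 + 9.1806*o^2 - 23.1839*o - 5.8548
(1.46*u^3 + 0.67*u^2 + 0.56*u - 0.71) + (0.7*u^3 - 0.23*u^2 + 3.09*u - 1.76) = 2.16*u^3 + 0.44*u^2 + 3.65*u - 2.47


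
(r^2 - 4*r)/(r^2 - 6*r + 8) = r/(r - 2)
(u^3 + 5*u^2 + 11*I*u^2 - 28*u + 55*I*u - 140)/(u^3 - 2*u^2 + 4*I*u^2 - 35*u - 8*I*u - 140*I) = (u + 7*I)/(u - 7)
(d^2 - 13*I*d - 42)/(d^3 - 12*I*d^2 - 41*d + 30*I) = (d - 7*I)/(d^2 - 6*I*d - 5)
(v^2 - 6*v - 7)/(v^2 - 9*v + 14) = (v + 1)/(v - 2)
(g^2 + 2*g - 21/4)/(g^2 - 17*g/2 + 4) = (4*g^2 + 8*g - 21)/(2*(2*g^2 - 17*g + 8))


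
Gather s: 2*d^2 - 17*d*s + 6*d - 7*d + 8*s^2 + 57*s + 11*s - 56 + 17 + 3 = 2*d^2 - d + 8*s^2 + s*(68 - 17*d) - 36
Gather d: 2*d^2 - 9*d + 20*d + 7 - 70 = 2*d^2 + 11*d - 63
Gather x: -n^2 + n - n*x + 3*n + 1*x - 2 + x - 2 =-n^2 + 4*n + x*(2 - n) - 4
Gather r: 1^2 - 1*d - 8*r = -d - 8*r + 1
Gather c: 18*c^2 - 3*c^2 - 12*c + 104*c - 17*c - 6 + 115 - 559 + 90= 15*c^2 + 75*c - 360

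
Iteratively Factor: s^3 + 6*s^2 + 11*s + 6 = (s + 1)*(s^2 + 5*s + 6) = (s + 1)*(s + 3)*(s + 2)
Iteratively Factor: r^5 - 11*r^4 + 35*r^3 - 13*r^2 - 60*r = (r)*(r^4 - 11*r^3 + 35*r^2 - 13*r - 60) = r*(r - 5)*(r^3 - 6*r^2 + 5*r + 12) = r*(r - 5)*(r + 1)*(r^2 - 7*r + 12) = r*(r - 5)*(r - 4)*(r + 1)*(r - 3)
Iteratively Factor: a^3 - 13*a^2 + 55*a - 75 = (a - 5)*(a^2 - 8*a + 15) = (a - 5)*(a - 3)*(a - 5)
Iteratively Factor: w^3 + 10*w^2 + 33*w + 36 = (w + 4)*(w^2 + 6*w + 9) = (w + 3)*(w + 4)*(w + 3)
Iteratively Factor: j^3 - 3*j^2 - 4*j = (j + 1)*(j^2 - 4*j) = (j - 4)*(j + 1)*(j)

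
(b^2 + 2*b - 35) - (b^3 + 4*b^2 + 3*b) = -b^3 - 3*b^2 - b - 35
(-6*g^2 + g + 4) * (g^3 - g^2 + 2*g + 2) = -6*g^5 + 7*g^4 - 9*g^3 - 14*g^2 + 10*g + 8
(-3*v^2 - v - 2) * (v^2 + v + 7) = -3*v^4 - 4*v^3 - 24*v^2 - 9*v - 14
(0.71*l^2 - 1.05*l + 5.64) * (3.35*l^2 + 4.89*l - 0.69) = 2.3785*l^4 - 0.0456000000000003*l^3 + 13.2696*l^2 + 28.3041*l - 3.8916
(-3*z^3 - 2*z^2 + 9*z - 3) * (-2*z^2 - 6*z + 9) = 6*z^5 + 22*z^4 - 33*z^3 - 66*z^2 + 99*z - 27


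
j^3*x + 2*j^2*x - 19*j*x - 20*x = (j - 4)*(j + 5)*(j*x + x)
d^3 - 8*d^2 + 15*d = d*(d - 5)*(d - 3)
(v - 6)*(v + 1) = v^2 - 5*v - 6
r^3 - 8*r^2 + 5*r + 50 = (r - 5)^2*(r + 2)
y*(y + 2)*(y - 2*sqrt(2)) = y^3 - 2*sqrt(2)*y^2 + 2*y^2 - 4*sqrt(2)*y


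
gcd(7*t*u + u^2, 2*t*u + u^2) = u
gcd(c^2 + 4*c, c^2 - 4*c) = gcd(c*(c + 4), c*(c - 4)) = c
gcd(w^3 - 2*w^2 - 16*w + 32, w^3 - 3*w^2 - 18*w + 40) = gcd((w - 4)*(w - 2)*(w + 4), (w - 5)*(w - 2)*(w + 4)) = w^2 + 2*w - 8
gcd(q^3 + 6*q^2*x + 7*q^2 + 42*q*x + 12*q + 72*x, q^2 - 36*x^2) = q + 6*x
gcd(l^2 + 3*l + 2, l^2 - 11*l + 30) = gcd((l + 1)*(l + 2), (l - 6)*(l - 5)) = 1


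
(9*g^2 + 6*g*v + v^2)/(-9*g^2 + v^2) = (3*g + v)/(-3*g + v)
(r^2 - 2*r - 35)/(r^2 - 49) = (r + 5)/(r + 7)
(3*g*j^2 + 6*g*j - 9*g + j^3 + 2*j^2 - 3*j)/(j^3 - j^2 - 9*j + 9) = (3*g + j)/(j - 3)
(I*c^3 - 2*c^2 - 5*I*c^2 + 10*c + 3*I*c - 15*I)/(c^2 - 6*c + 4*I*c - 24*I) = (I*c^3 + c^2*(-2 - 5*I) + c*(10 + 3*I) - 15*I)/(c^2 + c*(-6 + 4*I) - 24*I)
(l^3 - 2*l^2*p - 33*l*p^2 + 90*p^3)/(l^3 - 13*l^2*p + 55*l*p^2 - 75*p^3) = (-l - 6*p)/(-l + 5*p)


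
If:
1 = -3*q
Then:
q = -1/3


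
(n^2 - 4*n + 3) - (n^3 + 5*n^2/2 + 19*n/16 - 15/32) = -n^3 - 3*n^2/2 - 83*n/16 + 111/32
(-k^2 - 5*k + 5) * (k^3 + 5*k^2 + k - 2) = -k^5 - 10*k^4 - 21*k^3 + 22*k^2 + 15*k - 10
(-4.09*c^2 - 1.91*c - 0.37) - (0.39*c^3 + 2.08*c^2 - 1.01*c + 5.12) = -0.39*c^3 - 6.17*c^2 - 0.9*c - 5.49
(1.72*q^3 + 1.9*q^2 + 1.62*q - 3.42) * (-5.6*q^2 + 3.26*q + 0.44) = -9.632*q^5 - 5.0328*q^4 - 2.1212*q^3 + 25.2692*q^2 - 10.4364*q - 1.5048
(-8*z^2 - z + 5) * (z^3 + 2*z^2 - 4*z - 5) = -8*z^5 - 17*z^4 + 35*z^3 + 54*z^2 - 15*z - 25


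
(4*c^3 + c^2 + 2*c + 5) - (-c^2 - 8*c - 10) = 4*c^3 + 2*c^2 + 10*c + 15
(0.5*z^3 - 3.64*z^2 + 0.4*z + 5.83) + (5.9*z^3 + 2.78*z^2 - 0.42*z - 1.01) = 6.4*z^3 - 0.86*z^2 - 0.02*z + 4.82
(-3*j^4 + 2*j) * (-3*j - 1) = 9*j^5 + 3*j^4 - 6*j^2 - 2*j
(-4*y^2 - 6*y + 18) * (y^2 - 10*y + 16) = -4*y^4 + 34*y^3 + 14*y^2 - 276*y + 288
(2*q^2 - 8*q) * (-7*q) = -14*q^3 + 56*q^2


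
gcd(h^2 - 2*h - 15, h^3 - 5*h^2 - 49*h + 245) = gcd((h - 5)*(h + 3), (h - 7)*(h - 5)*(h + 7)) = h - 5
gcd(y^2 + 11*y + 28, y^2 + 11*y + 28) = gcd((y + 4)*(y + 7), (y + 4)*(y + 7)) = y^2 + 11*y + 28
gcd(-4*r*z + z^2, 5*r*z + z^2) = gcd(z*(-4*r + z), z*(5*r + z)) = z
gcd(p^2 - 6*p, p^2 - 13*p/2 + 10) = 1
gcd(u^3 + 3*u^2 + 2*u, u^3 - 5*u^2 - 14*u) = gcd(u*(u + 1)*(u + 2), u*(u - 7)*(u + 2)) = u^2 + 2*u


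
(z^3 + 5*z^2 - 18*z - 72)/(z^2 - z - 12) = z + 6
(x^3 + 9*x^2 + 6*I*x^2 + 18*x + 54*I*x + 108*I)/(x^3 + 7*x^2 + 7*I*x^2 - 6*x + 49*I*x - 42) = (x^2 + 9*x + 18)/(x^2 + x*(7 + I) + 7*I)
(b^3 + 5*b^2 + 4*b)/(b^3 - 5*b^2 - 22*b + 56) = b*(b + 1)/(b^2 - 9*b + 14)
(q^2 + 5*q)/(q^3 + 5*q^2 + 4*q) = (q + 5)/(q^2 + 5*q + 4)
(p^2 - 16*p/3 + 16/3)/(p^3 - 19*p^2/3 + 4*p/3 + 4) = (3*p^2 - 16*p + 16)/(3*p^3 - 19*p^2 + 4*p + 12)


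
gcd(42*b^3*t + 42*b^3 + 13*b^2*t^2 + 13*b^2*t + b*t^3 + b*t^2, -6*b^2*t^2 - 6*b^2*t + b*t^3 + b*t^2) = b*t + b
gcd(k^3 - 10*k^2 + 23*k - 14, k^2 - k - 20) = 1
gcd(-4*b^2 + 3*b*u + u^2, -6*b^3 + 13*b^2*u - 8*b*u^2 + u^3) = -b + u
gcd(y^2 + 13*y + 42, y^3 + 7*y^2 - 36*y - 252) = y^2 + 13*y + 42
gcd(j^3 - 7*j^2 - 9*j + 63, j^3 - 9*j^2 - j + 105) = j^2 - 4*j - 21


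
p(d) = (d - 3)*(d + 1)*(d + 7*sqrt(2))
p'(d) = (d - 3)*(d + 1) + (d - 3)*(d + 7*sqrt(2)) + (d + 1)*(d + 7*sqrt(2)) = 3*d^2 - 4*d + 14*sqrt(2)*d - 14*sqrt(2) - 3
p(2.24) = -29.89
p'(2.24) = 27.64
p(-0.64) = -12.13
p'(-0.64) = -31.68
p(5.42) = 238.01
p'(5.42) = 150.96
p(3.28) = 15.79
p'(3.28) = 61.30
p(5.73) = 287.16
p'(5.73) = 166.23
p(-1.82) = 31.93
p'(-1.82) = -41.62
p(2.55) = -19.89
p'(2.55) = 37.00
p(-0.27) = -22.99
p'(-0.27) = -26.85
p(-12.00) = -346.58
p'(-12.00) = 219.61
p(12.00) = 2562.24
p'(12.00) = 598.79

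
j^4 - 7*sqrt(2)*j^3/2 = j^3*(j - 7*sqrt(2)/2)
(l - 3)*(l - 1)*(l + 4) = l^3 - 13*l + 12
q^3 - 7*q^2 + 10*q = q*(q - 5)*(q - 2)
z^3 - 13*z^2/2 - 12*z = z*(z - 8)*(z + 3/2)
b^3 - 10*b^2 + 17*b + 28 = (b - 7)*(b - 4)*(b + 1)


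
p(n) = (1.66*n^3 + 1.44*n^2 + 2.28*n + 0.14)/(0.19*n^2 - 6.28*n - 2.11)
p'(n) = (6.28 - 0.38*n)*(1.66*n^3 + 1.44*n^2 + 2.28*n + 0.14)/(0.19*n^2 - 6.28*n - 2.11)^2 + (4.98*n^2 + 2.88*n + 2.28)/(0.19*n^2 - 6.28*n - 2.11)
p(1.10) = -0.75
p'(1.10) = -0.80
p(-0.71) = -0.55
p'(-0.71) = -0.35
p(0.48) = -0.34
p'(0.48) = -0.53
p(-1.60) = -0.79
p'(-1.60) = 0.59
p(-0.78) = -0.53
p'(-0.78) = -0.15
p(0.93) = -0.62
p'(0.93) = -0.72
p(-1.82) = -0.93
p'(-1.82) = 0.71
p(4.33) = -6.67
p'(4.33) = -3.00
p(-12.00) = -26.72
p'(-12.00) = 3.93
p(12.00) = -61.93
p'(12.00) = -12.92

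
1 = 1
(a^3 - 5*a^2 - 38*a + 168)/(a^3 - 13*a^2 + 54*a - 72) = (a^2 - a - 42)/(a^2 - 9*a + 18)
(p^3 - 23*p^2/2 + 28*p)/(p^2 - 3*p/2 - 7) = p*(p - 8)/(p + 2)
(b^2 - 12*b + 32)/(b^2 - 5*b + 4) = (b - 8)/(b - 1)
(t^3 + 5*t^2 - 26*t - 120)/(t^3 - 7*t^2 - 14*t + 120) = (t + 6)/(t - 6)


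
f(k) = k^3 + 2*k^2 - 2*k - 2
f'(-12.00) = 382.00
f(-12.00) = -1418.00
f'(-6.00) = 82.00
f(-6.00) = -134.00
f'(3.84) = 57.60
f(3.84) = 76.43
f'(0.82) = 3.30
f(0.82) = -1.74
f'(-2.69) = 8.95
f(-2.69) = -1.61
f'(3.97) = 61.16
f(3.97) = 84.15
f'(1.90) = 16.43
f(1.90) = 8.28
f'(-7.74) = 146.76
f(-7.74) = -330.39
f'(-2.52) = 6.97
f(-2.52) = -0.26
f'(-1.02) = -2.96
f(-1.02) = 1.06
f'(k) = 3*k^2 + 4*k - 2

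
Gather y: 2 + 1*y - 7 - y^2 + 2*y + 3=-y^2 + 3*y - 2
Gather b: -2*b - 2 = -2*b - 2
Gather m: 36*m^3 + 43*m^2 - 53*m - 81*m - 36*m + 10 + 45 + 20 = 36*m^3 + 43*m^2 - 170*m + 75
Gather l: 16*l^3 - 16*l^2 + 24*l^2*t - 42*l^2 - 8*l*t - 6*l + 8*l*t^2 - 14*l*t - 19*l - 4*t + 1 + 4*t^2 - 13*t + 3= 16*l^3 + l^2*(24*t - 58) + l*(8*t^2 - 22*t - 25) + 4*t^2 - 17*t + 4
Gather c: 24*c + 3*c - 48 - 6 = 27*c - 54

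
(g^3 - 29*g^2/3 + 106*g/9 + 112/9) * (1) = g^3 - 29*g^2/3 + 106*g/9 + 112/9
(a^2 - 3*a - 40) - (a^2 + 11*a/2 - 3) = -17*a/2 - 37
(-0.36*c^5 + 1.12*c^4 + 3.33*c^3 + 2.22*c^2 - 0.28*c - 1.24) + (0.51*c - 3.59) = -0.36*c^5 + 1.12*c^4 + 3.33*c^3 + 2.22*c^2 + 0.23*c - 4.83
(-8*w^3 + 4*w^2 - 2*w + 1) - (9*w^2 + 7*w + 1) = -8*w^3 - 5*w^2 - 9*w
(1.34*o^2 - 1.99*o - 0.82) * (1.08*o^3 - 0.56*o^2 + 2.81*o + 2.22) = 1.4472*o^5 - 2.8996*o^4 + 3.9942*o^3 - 2.1579*o^2 - 6.722*o - 1.8204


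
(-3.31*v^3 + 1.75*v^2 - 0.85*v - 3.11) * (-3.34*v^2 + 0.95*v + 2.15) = 11.0554*v^5 - 8.9895*v^4 - 2.615*v^3 + 13.3424*v^2 - 4.782*v - 6.6865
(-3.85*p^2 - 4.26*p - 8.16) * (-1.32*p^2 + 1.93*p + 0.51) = 5.082*p^4 - 1.8073*p^3 + 0.585900000000001*p^2 - 17.9214*p - 4.1616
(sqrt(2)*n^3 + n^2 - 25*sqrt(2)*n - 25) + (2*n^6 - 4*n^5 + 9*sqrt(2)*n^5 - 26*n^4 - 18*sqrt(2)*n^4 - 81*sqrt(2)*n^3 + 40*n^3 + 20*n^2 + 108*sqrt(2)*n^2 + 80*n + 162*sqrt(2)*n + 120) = 2*n^6 - 4*n^5 + 9*sqrt(2)*n^5 - 26*n^4 - 18*sqrt(2)*n^4 - 80*sqrt(2)*n^3 + 40*n^3 + 21*n^2 + 108*sqrt(2)*n^2 + 80*n + 137*sqrt(2)*n + 95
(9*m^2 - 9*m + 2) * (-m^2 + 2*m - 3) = -9*m^4 + 27*m^3 - 47*m^2 + 31*m - 6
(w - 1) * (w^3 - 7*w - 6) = w^4 - w^3 - 7*w^2 + w + 6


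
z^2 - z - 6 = (z - 3)*(z + 2)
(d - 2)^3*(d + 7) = d^4 + d^3 - 30*d^2 + 76*d - 56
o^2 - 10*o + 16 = (o - 8)*(o - 2)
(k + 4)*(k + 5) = k^2 + 9*k + 20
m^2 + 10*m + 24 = (m + 4)*(m + 6)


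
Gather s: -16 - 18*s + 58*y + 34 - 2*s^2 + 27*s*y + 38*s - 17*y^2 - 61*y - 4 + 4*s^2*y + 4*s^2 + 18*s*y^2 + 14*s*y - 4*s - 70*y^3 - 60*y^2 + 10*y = s^2*(4*y + 2) + s*(18*y^2 + 41*y + 16) - 70*y^3 - 77*y^2 + 7*y + 14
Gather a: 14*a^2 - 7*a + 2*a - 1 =14*a^2 - 5*a - 1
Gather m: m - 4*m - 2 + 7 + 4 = 9 - 3*m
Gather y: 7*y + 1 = 7*y + 1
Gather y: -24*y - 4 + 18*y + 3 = -6*y - 1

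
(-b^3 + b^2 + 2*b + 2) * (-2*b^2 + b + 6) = 2*b^5 - 3*b^4 - 9*b^3 + 4*b^2 + 14*b + 12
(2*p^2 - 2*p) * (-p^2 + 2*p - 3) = -2*p^4 + 6*p^3 - 10*p^2 + 6*p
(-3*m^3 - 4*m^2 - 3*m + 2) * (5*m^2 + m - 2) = -15*m^5 - 23*m^4 - 13*m^3 + 15*m^2 + 8*m - 4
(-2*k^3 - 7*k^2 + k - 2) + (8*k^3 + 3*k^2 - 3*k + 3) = 6*k^3 - 4*k^2 - 2*k + 1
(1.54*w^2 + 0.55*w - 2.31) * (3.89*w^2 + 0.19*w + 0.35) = 5.9906*w^4 + 2.4321*w^3 - 8.3424*w^2 - 0.2464*w - 0.8085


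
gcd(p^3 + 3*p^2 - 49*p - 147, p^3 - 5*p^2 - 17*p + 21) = p^2 - 4*p - 21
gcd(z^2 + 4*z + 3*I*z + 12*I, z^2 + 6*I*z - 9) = z + 3*I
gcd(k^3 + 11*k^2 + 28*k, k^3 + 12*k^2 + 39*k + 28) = k^2 + 11*k + 28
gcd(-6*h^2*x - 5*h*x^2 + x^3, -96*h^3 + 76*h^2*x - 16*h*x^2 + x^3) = -6*h + x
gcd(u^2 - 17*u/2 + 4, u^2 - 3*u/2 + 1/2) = u - 1/2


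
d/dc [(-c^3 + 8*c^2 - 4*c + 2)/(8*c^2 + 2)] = (-4*c^4 + 13*c^2 - 4)/(2*(16*c^4 + 8*c^2 + 1))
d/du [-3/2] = 0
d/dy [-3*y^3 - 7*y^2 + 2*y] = -9*y^2 - 14*y + 2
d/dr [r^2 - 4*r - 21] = 2*r - 4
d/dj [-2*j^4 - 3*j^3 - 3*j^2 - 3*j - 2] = -8*j^3 - 9*j^2 - 6*j - 3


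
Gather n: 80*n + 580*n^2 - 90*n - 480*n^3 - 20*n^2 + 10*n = -480*n^3 + 560*n^2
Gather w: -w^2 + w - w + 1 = 1 - w^2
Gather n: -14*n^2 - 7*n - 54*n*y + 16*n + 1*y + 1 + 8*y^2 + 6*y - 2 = -14*n^2 + n*(9 - 54*y) + 8*y^2 + 7*y - 1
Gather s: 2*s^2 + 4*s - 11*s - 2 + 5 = 2*s^2 - 7*s + 3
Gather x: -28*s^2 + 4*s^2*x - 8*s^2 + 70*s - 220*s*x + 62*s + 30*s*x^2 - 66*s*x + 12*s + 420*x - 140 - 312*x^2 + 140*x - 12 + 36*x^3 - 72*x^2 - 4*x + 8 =-36*s^2 + 144*s + 36*x^3 + x^2*(30*s - 384) + x*(4*s^2 - 286*s + 556) - 144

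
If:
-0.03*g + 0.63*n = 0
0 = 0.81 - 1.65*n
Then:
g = 10.31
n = 0.49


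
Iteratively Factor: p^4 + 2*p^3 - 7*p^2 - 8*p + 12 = (p - 1)*(p^3 + 3*p^2 - 4*p - 12) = (p - 1)*(p + 3)*(p^2 - 4) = (p - 2)*(p - 1)*(p + 3)*(p + 2)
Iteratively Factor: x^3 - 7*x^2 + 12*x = (x - 3)*(x^2 - 4*x) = (x - 4)*(x - 3)*(x)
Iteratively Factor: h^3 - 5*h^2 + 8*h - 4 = (h - 1)*(h^2 - 4*h + 4) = (h - 2)*(h - 1)*(h - 2)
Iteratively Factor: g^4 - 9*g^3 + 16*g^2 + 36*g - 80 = (g - 2)*(g^3 - 7*g^2 + 2*g + 40) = (g - 2)*(g + 2)*(g^2 - 9*g + 20) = (g - 4)*(g - 2)*(g + 2)*(g - 5)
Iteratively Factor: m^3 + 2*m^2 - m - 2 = (m + 1)*(m^2 + m - 2) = (m - 1)*(m + 1)*(m + 2)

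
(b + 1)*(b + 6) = b^2 + 7*b + 6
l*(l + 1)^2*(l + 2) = l^4 + 4*l^3 + 5*l^2 + 2*l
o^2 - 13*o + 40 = (o - 8)*(o - 5)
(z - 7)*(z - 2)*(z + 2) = z^3 - 7*z^2 - 4*z + 28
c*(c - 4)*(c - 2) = c^3 - 6*c^2 + 8*c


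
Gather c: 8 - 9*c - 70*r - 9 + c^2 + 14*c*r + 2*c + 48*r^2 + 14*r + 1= c^2 + c*(14*r - 7) + 48*r^2 - 56*r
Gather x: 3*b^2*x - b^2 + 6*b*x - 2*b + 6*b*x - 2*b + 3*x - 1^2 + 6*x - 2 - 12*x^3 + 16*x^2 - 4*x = -b^2 - 4*b - 12*x^3 + 16*x^2 + x*(3*b^2 + 12*b + 5) - 3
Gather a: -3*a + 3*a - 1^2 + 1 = 0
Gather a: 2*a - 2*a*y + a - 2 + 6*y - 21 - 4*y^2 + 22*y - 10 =a*(3 - 2*y) - 4*y^2 + 28*y - 33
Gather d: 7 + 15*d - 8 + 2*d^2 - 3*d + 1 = 2*d^2 + 12*d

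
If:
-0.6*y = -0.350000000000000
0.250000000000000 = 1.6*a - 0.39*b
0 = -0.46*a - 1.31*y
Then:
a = -1.66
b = -7.46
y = 0.58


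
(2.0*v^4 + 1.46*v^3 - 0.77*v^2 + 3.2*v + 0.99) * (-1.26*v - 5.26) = -2.52*v^5 - 12.3596*v^4 - 6.7094*v^3 + 0.0182000000000002*v^2 - 18.0794*v - 5.2074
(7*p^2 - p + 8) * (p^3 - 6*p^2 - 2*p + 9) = 7*p^5 - 43*p^4 + 17*p^2 - 25*p + 72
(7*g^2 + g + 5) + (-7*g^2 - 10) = g - 5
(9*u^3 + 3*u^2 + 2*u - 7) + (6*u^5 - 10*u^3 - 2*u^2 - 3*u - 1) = 6*u^5 - u^3 + u^2 - u - 8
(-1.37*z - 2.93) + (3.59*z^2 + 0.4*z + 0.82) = 3.59*z^2 - 0.97*z - 2.11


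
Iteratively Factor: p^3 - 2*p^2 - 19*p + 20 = (p - 5)*(p^2 + 3*p - 4) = (p - 5)*(p - 1)*(p + 4)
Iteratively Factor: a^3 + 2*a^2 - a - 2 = (a + 2)*(a^2 - 1) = (a - 1)*(a + 2)*(a + 1)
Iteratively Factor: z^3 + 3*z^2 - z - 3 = (z - 1)*(z^2 + 4*z + 3) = (z - 1)*(z + 3)*(z + 1)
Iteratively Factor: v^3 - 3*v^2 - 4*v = (v)*(v^2 - 3*v - 4) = v*(v + 1)*(v - 4)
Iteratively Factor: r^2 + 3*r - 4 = (r + 4)*(r - 1)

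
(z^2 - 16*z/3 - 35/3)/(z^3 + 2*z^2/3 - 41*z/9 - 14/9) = 3*(3*z^2 - 16*z - 35)/(9*z^3 + 6*z^2 - 41*z - 14)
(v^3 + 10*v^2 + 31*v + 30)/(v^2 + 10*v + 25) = (v^2 + 5*v + 6)/(v + 5)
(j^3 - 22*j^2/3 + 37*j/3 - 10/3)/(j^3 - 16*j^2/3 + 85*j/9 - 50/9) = 3*(3*j^2 - 16*j + 5)/(9*j^2 - 30*j + 25)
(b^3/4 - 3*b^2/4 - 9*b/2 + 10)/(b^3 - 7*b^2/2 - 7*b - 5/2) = (b^2 + 2*b - 8)/(2*(2*b^2 + 3*b + 1))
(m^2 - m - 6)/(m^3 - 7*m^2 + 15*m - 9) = (m + 2)/(m^2 - 4*m + 3)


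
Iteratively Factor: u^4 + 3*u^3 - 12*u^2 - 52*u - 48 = (u + 2)*(u^3 + u^2 - 14*u - 24) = (u - 4)*(u + 2)*(u^2 + 5*u + 6) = (u - 4)*(u + 2)^2*(u + 3)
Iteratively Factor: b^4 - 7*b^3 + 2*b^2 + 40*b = (b + 2)*(b^3 - 9*b^2 + 20*b) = (b - 5)*(b + 2)*(b^2 - 4*b) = b*(b - 5)*(b + 2)*(b - 4)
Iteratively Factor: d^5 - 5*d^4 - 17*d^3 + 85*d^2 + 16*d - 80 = (d - 1)*(d^4 - 4*d^3 - 21*d^2 + 64*d + 80) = (d - 4)*(d - 1)*(d^3 - 21*d - 20) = (d - 4)*(d - 1)*(d + 1)*(d^2 - d - 20) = (d - 4)*(d - 1)*(d + 1)*(d + 4)*(d - 5)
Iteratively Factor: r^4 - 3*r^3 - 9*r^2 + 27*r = (r - 3)*(r^3 - 9*r) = (r - 3)^2*(r^2 + 3*r) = (r - 3)^2*(r + 3)*(r)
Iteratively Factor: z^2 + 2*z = (z + 2)*(z)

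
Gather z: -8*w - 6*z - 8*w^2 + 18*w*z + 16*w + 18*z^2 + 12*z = -8*w^2 + 8*w + 18*z^2 + z*(18*w + 6)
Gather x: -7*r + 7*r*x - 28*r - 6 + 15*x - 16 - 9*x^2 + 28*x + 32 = -35*r - 9*x^2 + x*(7*r + 43) + 10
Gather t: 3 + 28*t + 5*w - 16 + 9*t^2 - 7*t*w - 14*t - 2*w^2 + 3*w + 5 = 9*t^2 + t*(14 - 7*w) - 2*w^2 + 8*w - 8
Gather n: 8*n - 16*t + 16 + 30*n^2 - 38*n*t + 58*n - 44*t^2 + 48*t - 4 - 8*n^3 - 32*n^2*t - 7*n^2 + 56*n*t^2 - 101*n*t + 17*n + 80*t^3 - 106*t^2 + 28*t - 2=-8*n^3 + n^2*(23 - 32*t) + n*(56*t^2 - 139*t + 83) + 80*t^3 - 150*t^2 + 60*t + 10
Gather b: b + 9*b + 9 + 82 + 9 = 10*b + 100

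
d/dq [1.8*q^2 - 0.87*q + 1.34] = 3.6*q - 0.87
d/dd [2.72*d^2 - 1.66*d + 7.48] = 5.44*d - 1.66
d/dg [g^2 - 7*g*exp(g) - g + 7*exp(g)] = -7*g*exp(g) + 2*g - 1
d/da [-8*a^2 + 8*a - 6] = 8 - 16*a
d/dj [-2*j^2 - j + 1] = -4*j - 1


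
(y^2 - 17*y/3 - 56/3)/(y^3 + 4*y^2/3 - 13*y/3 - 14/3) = (y - 8)/(y^2 - y - 2)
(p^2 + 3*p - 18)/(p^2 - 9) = (p + 6)/(p + 3)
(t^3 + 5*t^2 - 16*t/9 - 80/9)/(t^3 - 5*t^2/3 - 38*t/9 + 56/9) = (3*t^2 + 19*t + 20)/(3*t^2 - t - 14)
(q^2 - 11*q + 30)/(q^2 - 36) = (q - 5)/(q + 6)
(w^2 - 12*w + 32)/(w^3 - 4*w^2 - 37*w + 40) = (w - 4)/(w^2 + 4*w - 5)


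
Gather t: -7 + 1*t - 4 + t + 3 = 2*t - 8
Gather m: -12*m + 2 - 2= -12*m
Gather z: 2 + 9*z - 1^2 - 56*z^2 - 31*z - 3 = -56*z^2 - 22*z - 2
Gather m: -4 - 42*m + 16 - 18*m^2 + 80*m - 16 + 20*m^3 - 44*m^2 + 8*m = 20*m^3 - 62*m^2 + 46*m - 4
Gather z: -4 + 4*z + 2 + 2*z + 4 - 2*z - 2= 4*z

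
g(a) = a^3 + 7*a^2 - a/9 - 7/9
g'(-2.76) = -15.90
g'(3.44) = 83.55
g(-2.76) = 31.83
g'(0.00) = -0.11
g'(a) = 3*a^2 + 14*a - 1/9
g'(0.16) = 2.21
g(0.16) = -0.61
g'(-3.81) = -9.90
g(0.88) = 5.23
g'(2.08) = 41.99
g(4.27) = 204.23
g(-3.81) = 45.95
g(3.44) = 122.38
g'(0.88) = 14.53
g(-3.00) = 35.56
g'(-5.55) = 14.60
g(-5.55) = 44.50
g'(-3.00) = -15.11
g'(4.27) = 114.37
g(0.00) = -0.78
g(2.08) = 38.27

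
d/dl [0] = 0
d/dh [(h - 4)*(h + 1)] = 2*h - 3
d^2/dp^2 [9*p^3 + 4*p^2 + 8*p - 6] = 54*p + 8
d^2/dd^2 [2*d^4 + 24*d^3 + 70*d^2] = 24*d^2 + 144*d + 140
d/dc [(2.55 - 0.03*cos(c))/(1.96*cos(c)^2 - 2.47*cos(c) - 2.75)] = (-0.0588*cos(c)^2 + 9.996*cos(c) - 6.381)*sin(c)/(3.8416*cos(c)^4 - 9.6824*cos(c)^3 - 4.6791*cos(c)^2 + 13.585*cos(c) + 7.5625)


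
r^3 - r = r*(r - 1)*(r + 1)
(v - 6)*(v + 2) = v^2 - 4*v - 12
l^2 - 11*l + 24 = (l - 8)*(l - 3)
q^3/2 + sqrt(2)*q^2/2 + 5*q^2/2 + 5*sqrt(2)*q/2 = q*(q/2 + sqrt(2)/2)*(q + 5)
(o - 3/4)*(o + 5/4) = o^2 + o/2 - 15/16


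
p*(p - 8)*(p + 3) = p^3 - 5*p^2 - 24*p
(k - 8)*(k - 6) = k^2 - 14*k + 48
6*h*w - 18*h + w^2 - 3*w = (6*h + w)*(w - 3)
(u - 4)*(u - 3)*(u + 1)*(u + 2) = u^4 - 4*u^3 - 7*u^2 + 22*u + 24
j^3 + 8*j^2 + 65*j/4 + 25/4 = (j + 1/2)*(j + 5/2)*(j + 5)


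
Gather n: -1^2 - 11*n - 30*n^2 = -30*n^2 - 11*n - 1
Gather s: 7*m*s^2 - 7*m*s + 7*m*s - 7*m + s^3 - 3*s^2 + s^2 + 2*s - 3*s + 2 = -7*m + s^3 + s^2*(7*m - 2) - s + 2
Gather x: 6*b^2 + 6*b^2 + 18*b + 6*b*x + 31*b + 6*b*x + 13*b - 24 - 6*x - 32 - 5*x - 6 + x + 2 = 12*b^2 + 62*b + x*(12*b - 10) - 60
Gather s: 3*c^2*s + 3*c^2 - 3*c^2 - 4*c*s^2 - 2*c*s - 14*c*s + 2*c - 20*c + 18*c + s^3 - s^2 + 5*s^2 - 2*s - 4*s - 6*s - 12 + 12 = s^3 + s^2*(4 - 4*c) + s*(3*c^2 - 16*c - 12)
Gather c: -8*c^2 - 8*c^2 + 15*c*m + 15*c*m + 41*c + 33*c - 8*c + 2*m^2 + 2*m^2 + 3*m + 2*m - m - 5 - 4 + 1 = -16*c^2 + c*(30*m + 66) + 4*m^2 + 4*m - 8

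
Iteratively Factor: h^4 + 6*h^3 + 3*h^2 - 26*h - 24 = (h - 2)*(h^3 + 8*h^2 + 19*h + 12) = (h - 2)*(h + 4)*(h^2 + 4*h + 3) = (h - 2)*(h + 3)*(h + 4)*(h + 1)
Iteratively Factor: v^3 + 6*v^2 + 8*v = (v + 2)*(v^2 + 4*v) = v*(v + 2)*(v + 4)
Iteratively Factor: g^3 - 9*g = (g)*(g^2 - 9) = g*(g + 3)*(g - 3)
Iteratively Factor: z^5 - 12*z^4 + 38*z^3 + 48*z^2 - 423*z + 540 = (z - 5)*(z^4 - 7*z^3 + 3*z^2 + 63*z - 108) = (z - 5)*(z - 3)*(z^3 - 4*z^2 - 9*z + 36) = (z - 5)*(z - 4)*(z - 3)*(z^2 - 9) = (z - 5)*(z - 4)*(z - 3)^2*(z + 3)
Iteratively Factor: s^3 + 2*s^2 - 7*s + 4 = (s - 1)*(s^2 + 3*s - 4) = (s - 1)^2*(s + 4)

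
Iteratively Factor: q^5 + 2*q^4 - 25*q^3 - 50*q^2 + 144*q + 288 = (q + 3)*(q^4 - q^3 - 22*q^2 + 16*q + 96) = (q - 4)*(q + 3)*(q^3 + 3*q^2 - 10*q - 24) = (q - 4)*(q - 3)*(q + 3)*(q^2 + 6*q + 8) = (q - 4)*(q - 3)*(q + 3)*(q + 4)*(q + 2)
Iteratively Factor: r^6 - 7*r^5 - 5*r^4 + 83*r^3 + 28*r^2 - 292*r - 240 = (r - 4)*(r^5 - 3*r^4 - 17*r^3 + 15*r^2 + 88*r + 60) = (r - 5)*(r - 4)*(r^4 + 2*r^3 - 7*r^2 - 20*r - 12) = (r - 5)*(r - 4)*(r + 1)*(r^3 + r^2 - 8*r - 12) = (r - 5)*(r - 4)*(r + 1)*(r + 2)*(r^2 - r - 6) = (r - 5)*(r - 4)*(r - 3)*(r + 1)*(r + 2)*(r + 2)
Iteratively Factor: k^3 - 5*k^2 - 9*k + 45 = (k - 3)*(k^2 - 2*k - 15) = (k - 3)*(k + 3)*(k - 5)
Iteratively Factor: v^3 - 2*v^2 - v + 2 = (v - 2)*(v^2 - 1) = (v - 2)*(v + 1)*(v - 1)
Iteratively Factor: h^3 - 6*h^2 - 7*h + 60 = (h - 5)*(h^2 - h - 12) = (h - 5)*(h - 4)*(h + 3)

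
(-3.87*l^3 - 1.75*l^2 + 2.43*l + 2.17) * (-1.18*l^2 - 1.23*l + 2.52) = 4.5666*l^5 + 6.8251*l^4 - 10.4673*l^3 - 9.9595*l^2 + 3.4545*l + 5.4684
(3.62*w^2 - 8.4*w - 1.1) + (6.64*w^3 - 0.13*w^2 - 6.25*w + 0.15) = 6.64*w^3 + 3.49*w^2 - 14.65*w - 0.95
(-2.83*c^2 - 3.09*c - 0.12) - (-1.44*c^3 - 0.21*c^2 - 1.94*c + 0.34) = 1.44*c^3 - 2.62*c^2 - 1.15*c - 0.46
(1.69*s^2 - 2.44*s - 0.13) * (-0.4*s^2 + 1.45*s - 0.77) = -0.676*s^4 + 3.4265*s^3 - 4.7873*s^2 + 1.6903*s + 0.1001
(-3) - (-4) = 1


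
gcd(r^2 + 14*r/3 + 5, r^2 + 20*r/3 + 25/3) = r + 5/3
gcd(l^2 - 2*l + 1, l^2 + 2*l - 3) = l - 1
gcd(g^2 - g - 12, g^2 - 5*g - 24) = g + 3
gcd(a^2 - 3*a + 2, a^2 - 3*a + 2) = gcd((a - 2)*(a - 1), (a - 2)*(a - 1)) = a^2 - 3*a + 2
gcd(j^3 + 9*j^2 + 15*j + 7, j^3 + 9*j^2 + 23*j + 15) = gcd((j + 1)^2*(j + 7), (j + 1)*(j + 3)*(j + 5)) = j + 1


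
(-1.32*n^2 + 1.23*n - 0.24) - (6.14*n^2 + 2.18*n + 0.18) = -7.46*n^2 - 0.95*n - 0.42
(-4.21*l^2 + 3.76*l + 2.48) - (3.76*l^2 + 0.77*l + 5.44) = -7.97*l^2 + 2.99*l - 2.96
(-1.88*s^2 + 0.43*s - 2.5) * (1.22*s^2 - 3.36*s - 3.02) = -2.2936*s^4 + 6.8414*s^3 + 1.1828*s^2 + 7.1014*s + 7.55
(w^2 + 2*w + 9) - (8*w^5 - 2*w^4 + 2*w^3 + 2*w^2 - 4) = -8*w^5 + 2*w^4 - 2*w^3 - w^2 + 2*w + 13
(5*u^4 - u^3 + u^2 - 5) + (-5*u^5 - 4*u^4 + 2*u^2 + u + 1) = -5*u^5 + u^4 - u^3 + 3*u^2 + u - 4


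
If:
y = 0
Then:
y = 0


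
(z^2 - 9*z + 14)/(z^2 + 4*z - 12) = (z - 7)/(z + 6)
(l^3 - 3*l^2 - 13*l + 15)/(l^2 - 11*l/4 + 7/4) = 4*(l^2 - 2*l - 15)/(4*l - 7)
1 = 1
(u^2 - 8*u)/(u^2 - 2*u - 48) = u/(u + 6)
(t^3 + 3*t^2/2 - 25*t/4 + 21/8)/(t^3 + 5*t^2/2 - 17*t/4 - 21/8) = (2*t - 1)/(2*t + 1)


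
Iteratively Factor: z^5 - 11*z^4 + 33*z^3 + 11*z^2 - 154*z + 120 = (z - 4)*(z^4 - 7*z^3 + 5*z^2 + 31*z - 30) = (z - 4)*(z - 1)*(z^3 - 6*z^2 - z + 30) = (z - 4)*(z - 3)*(z - 1)*(z^2 - 3*z - 10) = (z - 4)*(z - 3)*(z - 1)*(z + 2)*(z - 5)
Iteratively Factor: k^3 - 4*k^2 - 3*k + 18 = (k + 2)*(k^2 - 6*k + 9) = (k - 3)*(k + 2)*(k - 3)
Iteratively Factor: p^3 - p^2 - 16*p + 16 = (p - 4)*(p^2 + 3*p - 4) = (p - 4)*(p - 1)*(p + 4)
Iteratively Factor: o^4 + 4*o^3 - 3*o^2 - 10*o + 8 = (o + 2)*(o^3 + 2*o^2 - 7*o + 4) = (o - 1)*(o + 2)*(o^2 + 3*o - 4) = (o - 1)^2*(o + 2)*(o + 4)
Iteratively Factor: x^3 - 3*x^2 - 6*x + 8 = (x - 4)*(x^2 + x - 2) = (x - 4)*(x + 2)*(x - 1)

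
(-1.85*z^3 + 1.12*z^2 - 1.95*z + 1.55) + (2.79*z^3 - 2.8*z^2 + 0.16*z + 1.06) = 0.94*z^3 - 1.68*z^2 - 1.79*z + 2.61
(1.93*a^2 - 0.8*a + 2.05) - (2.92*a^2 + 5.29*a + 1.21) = -0.99*a^2 - 6.09*a + 0.84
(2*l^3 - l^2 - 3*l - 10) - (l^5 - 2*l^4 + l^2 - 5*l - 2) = -l^5 + 2*l^4 + 2*l^3 - 2*l^2 + 2*l - 8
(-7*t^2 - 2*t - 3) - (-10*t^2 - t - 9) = 3*t^2 - t + 6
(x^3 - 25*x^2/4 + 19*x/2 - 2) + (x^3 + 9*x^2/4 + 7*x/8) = 2*x^3 - 4*x^2 + 83*x/8 - 2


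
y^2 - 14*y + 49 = (y - 7)^2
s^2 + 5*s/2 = s*(s + 5/2)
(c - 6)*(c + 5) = c^2 - c - 30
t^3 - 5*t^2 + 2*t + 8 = (t - 4)*(t - 2)*(t + 1)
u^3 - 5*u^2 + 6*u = u*(u - 3)*(u - 2)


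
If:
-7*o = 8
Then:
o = -8/7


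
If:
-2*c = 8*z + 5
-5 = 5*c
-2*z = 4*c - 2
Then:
No Solution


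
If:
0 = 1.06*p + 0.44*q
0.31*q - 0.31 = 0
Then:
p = -0.42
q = 1.00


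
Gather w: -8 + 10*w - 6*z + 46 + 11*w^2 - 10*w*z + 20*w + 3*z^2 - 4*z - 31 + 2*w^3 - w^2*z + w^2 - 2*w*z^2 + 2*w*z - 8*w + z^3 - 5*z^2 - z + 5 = 2*w^3 + w^2*(12 - z) + w*(-2*z^2 - 8*z + 22) + z^3 - 2*z^2 - 11*z + 12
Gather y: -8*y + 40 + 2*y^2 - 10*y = 2*y^2 - 18*y + 40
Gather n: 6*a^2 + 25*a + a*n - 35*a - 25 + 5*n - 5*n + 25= 6*a^2 + a*n - 10*a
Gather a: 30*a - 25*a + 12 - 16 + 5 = 5*a + 1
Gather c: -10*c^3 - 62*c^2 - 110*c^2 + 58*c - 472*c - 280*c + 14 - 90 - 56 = -10*c^3 - 172*c^2 - 694*c - 132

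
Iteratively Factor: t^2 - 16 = (t + 4)*(t - 4)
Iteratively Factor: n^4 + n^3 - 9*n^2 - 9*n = (n)*(n^3 + n^2 - 9*n - 9) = n*(n + 3)*(n^2 - 2*n - 3) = n*(n - 3)*(n + 3)*(n + 1)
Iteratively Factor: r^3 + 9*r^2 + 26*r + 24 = (r + 3)*(r^2 + 6*r + 8) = (r + 3)*(r + 4)*(r + 2)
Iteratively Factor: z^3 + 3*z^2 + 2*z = (z)*(z^2 + 3*z + 2) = z*(z + 1)*(z + 2)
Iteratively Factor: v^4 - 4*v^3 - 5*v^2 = (v - 5)*(v^3 + v^2) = v*(v - 5)*(v^2 + v) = v^2*(v - 5)*(v + 1)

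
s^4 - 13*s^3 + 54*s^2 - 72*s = s*(s - 6)*(s - 4)*(s - 3)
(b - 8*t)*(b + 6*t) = b^2 - 2*b*t - 48*t^2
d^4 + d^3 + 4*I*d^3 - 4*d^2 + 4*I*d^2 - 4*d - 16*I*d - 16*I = (d - 2)*(d + 1)*(d + 2)*(d + 4*I)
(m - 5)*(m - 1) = m^2 - 6*m + 5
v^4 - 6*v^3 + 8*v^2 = v^2*(v - 4)*(v - 2)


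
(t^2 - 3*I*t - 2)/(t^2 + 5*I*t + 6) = (t - 2*I)/(t + 6*I)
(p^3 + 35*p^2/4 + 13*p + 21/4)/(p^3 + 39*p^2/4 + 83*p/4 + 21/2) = (p + 1)/(p + 2)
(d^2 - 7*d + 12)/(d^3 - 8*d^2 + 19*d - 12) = 1/(d - 1)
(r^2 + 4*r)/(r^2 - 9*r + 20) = r*(r + 4)/(r^2 - 9*r + 20)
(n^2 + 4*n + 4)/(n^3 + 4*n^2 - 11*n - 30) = (n + 2)/(n^2 + 2*n - 15)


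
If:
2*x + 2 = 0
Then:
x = -1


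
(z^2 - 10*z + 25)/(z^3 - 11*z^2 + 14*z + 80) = (z - 5)/(z^2 - 6*z - 16)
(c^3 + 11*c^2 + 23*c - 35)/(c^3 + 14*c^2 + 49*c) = (c^2 + 4*c - 5)/(c*(c + 7))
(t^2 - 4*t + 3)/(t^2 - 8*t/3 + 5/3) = 3*(t - 3)/(3*t - 5)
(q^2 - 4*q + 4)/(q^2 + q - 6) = (q - 2)/(q + 3)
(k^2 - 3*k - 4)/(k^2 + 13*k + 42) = (k^2 - 3*k - 4)/(k^2 + 13*k + 42)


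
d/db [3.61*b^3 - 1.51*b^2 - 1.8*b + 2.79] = 10.83*b^2 - 3.02*b - 1.8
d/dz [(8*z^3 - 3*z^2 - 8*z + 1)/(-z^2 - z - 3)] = (-8*z^4 - 16*z^3 - 77*z^2 + 20*z + 25)/(z^4 + 2*z^3 + 7*z^2 + 6*z + 9)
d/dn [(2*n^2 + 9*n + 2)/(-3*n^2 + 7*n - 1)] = (41*n^2 + 8*n - 23)/(9*n^4 - 42*n^3 + 55*n^2 - 14*n + 1)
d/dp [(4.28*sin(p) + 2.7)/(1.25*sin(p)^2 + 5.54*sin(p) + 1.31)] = (-6.75*sin(p) + 2.675*cos(2*p) - 12.0262)*cos(p)/(1.25*sin(p)^2 + 5.54*sin(p) + 1.31)^2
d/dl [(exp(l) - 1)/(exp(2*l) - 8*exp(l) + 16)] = (-exp(l) - 2)*exp(l)/(exp(3*l) - 12*exp(2*l) + 48*exp(l) - 64)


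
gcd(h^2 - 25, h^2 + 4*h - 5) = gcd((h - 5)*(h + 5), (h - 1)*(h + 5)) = h + 5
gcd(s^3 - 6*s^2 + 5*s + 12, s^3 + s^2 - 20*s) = s - 4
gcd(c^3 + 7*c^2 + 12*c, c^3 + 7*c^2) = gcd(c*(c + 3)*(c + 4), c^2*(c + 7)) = c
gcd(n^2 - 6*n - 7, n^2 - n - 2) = n + 1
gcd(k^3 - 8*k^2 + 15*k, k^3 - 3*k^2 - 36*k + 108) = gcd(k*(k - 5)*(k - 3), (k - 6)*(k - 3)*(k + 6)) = k - 3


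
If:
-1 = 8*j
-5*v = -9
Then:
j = -1/8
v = 9/5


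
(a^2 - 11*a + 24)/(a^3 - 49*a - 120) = (a - 3)/(a^2 + 8*a + 15)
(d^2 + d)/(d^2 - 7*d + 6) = d*(d + 1)/(d^2 - 7*d + 6)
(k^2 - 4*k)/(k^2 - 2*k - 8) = k/(k + 2)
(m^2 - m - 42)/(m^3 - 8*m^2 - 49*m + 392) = (m + 6)/(m^2 - m - 56)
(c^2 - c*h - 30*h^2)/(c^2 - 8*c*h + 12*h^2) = (c + 5*h)/(c - 2*h)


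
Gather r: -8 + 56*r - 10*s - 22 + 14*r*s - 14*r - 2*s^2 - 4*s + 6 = r*(14*s + 42) - 2*s^2 - 14*s - 24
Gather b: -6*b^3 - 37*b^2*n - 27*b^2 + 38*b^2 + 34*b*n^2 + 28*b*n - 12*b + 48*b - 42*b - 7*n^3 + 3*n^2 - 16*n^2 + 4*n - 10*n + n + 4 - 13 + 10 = -6*b^3 + b^2*(11 - 37*n) + b*(34*n^2 + 28*n - 6) - 7*n^3 - 13*n^2 - 5*n + 1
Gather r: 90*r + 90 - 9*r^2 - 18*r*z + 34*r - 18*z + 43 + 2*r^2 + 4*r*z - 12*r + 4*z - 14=-7*r^2 + r*(112 - 14*z) - 14*z + 119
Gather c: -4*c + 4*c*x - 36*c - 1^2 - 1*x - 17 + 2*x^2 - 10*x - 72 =c*(4*x - 40) + 2*x^2 - 11*x - 90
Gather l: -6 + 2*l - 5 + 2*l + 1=4*l - 10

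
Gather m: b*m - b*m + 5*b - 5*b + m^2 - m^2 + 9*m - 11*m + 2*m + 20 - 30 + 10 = 0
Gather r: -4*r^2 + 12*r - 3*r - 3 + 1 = -4*r^2 + 9*r - 2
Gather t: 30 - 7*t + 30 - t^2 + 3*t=-t^2 - 4*t + 60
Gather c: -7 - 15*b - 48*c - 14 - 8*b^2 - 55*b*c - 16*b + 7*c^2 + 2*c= -8*b^2 - 31*b + 7*c^2 + c*(-55*b - 46) - 21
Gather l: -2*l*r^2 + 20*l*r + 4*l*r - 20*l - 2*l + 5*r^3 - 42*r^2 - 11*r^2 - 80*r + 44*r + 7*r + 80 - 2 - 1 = l*(-2*r^2 + 24*r - 22) + 5*r^3 - 53*r^2 - 29*r + 77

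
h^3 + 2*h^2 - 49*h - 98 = (h - 7)*(h + 2)*(h + 7)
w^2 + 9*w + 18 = (w + 3)*(w + 6)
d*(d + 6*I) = d^2 + 6*I*d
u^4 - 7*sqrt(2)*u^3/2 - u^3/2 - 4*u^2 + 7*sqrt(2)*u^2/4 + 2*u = u*(u - 1/2)*(u - 4*sqrt(2))*(u + sqrt(2)/2)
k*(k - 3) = k^2 - 3*k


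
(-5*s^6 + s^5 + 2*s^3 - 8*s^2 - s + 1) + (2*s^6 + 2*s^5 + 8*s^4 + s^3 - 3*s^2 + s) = -3*s^6 + 3*s^5 + 8*s^4 + 3*s^3 - 11*s^2 + 1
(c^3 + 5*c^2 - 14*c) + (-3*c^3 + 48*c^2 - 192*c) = -2*c^3 + 53*c^2 - 206*c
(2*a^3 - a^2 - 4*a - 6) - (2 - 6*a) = 2*a^3 - a^2 + 2*a - 8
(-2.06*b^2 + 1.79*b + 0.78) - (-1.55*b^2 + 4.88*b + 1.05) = -0.51*b^2 - 3.09*b - 0.27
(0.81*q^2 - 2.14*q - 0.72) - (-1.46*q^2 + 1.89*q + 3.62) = 2.27*q^2 - 4.03*q - 4.34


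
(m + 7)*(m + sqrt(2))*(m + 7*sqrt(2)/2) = m^3 + 9*sqrt(2)*m^2/2 + 7*m^2 + 7*m + 63*sqrt(2)*m/2 + 49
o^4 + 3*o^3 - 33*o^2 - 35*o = o*(o - 5)*(o + 1)*(o + 7)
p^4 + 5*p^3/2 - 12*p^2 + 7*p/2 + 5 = (p - 2)*(p - 1)*(p + 1/2)*(p + 5)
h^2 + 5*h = h*(h + 5)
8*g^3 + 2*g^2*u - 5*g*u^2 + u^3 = (-4*g + u)*(-2*g + u)*(g + u)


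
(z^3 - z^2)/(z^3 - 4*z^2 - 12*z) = z*(1 - z)/(-z^2 + 4*z + 12)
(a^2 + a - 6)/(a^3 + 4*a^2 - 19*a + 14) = (a + 3)/(a^2 + 6*a - 7)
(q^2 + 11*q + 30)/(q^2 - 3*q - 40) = (q + 6)/(q - 8)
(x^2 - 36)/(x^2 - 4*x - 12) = (x + 6)/(x + 2)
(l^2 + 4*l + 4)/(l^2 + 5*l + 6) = (l + 2)/(l + 3)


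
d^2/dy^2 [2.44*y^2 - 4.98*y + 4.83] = 4.88000000000000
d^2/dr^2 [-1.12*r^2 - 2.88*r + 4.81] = -2.24000000000000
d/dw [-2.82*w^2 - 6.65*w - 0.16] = -5.64*w - 6.65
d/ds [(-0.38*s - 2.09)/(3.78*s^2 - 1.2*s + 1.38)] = (1.4364*s^2 + 15.8004*s - 3.0324)/(14.2884*s^4 - 9.072*s^3 + 11.8728*s^2 - 3.312*s + 1.9044)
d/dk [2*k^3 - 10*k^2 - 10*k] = 6*k^2 - 20*k - 10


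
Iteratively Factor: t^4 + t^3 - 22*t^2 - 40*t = (t + 2)*(t^3 - t^2 - 20*t) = (t - 5)*(t + 2)*(t^2 + 4*t) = (t - 5)*(t + 2)*(t + 4)*(t)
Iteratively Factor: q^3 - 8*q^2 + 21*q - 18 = (q - 3)*(q^2 - 5*q + 6) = (q - 3)^2*(q - 2)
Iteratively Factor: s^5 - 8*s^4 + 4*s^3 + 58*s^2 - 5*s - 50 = (s + 2)*(s^4 - 10*s^3 + 24*s^2 + 10*s - 25) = (s + 1)*(s + 2)*(s^3 - 11*s^2 + 35*s - 25) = (s - 5)*(s + 1)*(s + 2)*(s^2 - 6*s + 5) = (s - 5)^2*(s + 1)*(s + 2)*(s - 1)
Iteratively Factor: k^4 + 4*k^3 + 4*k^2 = (k)*(k^3 + 4*k^2 + 4*k) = k^2*(k^2 + 4*k + 4) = k^2*(k + 2)*(k + 2)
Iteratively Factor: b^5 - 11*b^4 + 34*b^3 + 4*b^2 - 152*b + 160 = (b + 2)*(b^4 - 13*b^3 + 60*b^2 - 116*b + 80) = (b - 4)*(b + 2)*(b^3 - 9*b^2 + 24*b - 20) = (b - 4)*(b - 2)*(b + 2)*(b^2 - 7*b + 10) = (b - 5)*(b - 4)*(b - 2)*(b + 2)*(b - 2)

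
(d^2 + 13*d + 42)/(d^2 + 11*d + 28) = (d + 6)/(d + 4)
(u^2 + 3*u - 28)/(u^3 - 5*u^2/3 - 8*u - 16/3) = 3*(u + 7)/(3*u^2 + 7*u + 4)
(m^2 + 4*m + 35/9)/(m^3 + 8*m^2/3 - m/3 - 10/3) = (m + 7/3)/(m^2 + m - 2)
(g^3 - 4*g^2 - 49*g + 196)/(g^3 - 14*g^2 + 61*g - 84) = (g + 7)/(g - 3)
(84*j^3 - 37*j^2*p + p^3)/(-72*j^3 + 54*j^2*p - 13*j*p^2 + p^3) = (7*j + p)/(-6*j + p)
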